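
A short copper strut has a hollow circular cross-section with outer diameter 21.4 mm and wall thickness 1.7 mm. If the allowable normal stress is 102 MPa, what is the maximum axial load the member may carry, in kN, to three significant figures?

10.7 kN

A = 105.2 mm².
P_max = σ_allow · A = 102 · 105.2 = 10730 N = 10.73 kN.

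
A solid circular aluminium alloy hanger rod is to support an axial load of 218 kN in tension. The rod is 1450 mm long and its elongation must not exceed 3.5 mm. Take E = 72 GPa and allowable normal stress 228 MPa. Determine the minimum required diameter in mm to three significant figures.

Required area A ≥ P/σ_allow = 218000/228 = 956.1 mm².
For a solid circular section, d ≥ √(4A/π) = 34.89 mm.
Elongation limit: A ≥ PL/(Eδ_allow) = 218000·1450/(72000·3.5) = 1254 mm² ⇒ d ≥ 39.96 mm.
The elongation limit governs.

40.0 mm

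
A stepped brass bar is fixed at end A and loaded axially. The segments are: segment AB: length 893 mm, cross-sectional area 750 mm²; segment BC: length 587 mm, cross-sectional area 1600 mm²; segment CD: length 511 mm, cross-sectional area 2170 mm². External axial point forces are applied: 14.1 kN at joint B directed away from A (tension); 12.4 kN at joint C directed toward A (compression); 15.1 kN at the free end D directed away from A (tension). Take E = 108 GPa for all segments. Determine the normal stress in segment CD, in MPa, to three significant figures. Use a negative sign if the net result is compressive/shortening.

Internal axial forces (sectioning from the free end, tension +): N_CD = 15.1 kN, N_BC = 2.7 kN, N_AB = 16.8 kN.
σ_CD = N_CD/A_CD = 15100/2170 = 6.959 MPa.

6.96 MPa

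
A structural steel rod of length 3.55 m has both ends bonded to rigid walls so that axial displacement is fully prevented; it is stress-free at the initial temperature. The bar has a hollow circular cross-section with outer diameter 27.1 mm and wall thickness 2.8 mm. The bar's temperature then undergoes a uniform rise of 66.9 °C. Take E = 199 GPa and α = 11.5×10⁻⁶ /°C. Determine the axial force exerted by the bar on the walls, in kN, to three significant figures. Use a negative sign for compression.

Free thermal expansion αLΔT = 11.5e-6 · 3550 · 66.9 = 2.731 mm.
The walls impose strain ε = −(2.731)/3550 = -7.6935e-04; σ = Eε = 199000 · -7.6935e-04 = -153.1 MPa.
Wall reaction R = σ·A = -153.1·213.8 = -32730 N = -32.73 kN.

-32.7 kN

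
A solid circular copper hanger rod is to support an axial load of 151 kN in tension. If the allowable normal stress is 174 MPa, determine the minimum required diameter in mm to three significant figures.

33.2 mm

Required area A ≥ P/σ_allow = 151000/174 = 867.8 mm².
For a solid circular section, d ≥ √(4A/π) = 33.24 mm.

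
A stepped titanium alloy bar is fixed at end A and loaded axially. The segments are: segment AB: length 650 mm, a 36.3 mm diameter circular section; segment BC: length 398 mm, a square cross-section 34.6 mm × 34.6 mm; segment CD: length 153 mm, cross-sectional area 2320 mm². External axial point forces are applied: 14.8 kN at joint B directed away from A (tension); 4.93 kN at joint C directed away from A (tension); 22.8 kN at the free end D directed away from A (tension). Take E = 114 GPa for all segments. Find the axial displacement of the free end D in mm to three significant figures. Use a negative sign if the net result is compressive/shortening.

Internal axial forces (sectioning from the free end, tension +): N_CD = 22.8 kN, N_BC = 27.73 kN, N_AB = 42.53 kN.
A_AB = 1035 mm².
A_BC = 1197 mm².
δ_AB = 42530·650/(1035·114000) = 0.2343 mm
δ_BC = 27730·398/(1197·114000) = 0.08087 mm
δ_CD = 22800·153/(2320·114000) = 0.01319 mm
δ = Σδ_i = 0.3284 mm.

0.328 mm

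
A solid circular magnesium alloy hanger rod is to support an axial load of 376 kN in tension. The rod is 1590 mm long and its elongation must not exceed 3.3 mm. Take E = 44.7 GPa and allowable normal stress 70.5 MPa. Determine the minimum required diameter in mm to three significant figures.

Required area A ≥ P/σ_allow = 376000/70.5 = 5333 mm².
For a solid circular section, d ≥ √(4A/π) = 82.41 mm.
Elongation limit: A ≥ PL/(Eδ_allow) = 376000·1590/(44700·3.3) = 4053 mm² ⇒ d ≥ 71.84 mm.
The stress limit governs.

82.4 mm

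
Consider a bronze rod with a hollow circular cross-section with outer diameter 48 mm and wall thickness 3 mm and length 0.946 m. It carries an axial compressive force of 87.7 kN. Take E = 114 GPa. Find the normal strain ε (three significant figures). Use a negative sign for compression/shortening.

-0.00181

A = 424.1 mm².
σ = N/A = -206.8 MPa; ε = σ/E = -206.8/114000 = -1.814e-03.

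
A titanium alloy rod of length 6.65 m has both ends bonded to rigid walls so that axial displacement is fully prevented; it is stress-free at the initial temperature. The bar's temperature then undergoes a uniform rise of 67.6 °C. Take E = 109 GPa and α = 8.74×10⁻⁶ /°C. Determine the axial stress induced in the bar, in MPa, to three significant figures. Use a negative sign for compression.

Free thermal expansion αLΔT = 8.74e-6 · 6650 · 67.6 = 3.929 mm.
The walls impose strain ε = −(3.929)/6650 = -5.9082e-04; σ = Eε = 109000 · -5.9082e-04 = -64.4 MPa.

-64.4 MPa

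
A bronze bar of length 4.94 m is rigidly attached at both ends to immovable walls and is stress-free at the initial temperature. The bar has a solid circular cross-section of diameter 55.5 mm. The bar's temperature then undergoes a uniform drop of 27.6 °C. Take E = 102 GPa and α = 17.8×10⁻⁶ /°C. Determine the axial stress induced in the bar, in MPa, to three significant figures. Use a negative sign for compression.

50.1 MPa

Free thermal expansion αLΔT = 17.8e-6 · 4940 · -27.6 = -2.427 mm.
The walls impose strain ε = −(-2.427)/4940 = 4.9128e-04; σ = Eε = 102000 · 4.9128e-04 = 50.11 MPa.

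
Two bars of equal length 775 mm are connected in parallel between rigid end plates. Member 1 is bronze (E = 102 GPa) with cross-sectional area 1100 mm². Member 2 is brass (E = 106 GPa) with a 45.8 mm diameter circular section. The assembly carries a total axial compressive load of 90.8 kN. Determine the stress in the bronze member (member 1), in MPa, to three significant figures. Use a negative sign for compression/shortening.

A_2 = 1647 mm².
Equal strain + equilibrium ⇒ each member carries load in proportion to AE: A₁E₁ = 112200000 N, A₂E₂ = 174600000 N, ΣAE = 286800000 N.
σ₁ = P·E₁/ΣAE = -90800·102000/286800000 = -32.29 MPa.

-32.3 MPa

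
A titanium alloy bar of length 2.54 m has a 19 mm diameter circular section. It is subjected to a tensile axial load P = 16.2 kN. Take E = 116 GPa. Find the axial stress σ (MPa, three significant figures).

57.1 MPa

A = 283.5 mm².
σ = N/A = 16200/283.5 = 57.14 MPa.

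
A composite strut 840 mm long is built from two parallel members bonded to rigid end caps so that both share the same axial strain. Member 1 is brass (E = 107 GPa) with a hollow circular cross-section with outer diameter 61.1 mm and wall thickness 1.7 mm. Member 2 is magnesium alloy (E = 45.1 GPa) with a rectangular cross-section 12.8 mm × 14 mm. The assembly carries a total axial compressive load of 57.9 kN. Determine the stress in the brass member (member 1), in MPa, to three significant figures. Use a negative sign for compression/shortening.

-147 MPa

A_1 = 317.2 mm².
A_2 = 179.2 mm².
Equal strain + equilibrium ⇒ each member carries load in proportion to AE: A₁E₁ = 33940000 N, A₂E₂ = 8082000 N, ΣAE = 42030000 N.
σ₁ = P·E₁/ΣAE = -57900·107000/42030000 = -147.4 MPa.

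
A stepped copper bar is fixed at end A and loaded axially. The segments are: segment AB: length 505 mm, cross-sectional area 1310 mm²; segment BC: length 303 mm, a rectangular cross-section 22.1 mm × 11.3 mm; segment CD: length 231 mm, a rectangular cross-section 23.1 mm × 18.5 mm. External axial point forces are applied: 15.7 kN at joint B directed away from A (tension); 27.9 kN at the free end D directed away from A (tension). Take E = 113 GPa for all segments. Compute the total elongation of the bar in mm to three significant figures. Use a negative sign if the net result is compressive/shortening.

0.582 mm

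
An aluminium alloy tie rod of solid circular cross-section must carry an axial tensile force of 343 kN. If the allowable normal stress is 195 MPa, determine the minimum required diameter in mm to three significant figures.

47.3 mm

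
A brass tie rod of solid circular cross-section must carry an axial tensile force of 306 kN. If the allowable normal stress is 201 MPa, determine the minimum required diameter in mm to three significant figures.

44.0 mm

Required area A ≥ P/σ_allow = 306000/201 = 1522 mm².
For a solid circular section, d ≥ √(4A/π) = 44.03 mm.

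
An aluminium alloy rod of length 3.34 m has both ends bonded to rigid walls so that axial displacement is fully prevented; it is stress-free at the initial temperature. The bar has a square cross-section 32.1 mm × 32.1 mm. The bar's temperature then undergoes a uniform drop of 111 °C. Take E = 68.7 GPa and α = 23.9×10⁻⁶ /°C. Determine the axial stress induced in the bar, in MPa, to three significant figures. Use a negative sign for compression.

182 MPa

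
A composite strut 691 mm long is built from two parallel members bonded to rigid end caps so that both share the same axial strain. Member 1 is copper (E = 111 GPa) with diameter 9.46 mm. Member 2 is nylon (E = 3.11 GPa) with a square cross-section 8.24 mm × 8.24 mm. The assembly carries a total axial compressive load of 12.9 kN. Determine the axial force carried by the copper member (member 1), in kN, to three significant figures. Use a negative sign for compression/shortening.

A_1 = 70.29 mm².
A_2 = 67.9 mm².
Equal strain + equilibrium ⇒ each member carries load in proportion to AE: A₁E₁ = 7802000 N, A₂E₂ = 211200 N, ΣAE = 8013000 N.
F₁ = P·A₁E₁/ΣAE = -12900·7802000/8013000 = -12560 N.

-12.6 kN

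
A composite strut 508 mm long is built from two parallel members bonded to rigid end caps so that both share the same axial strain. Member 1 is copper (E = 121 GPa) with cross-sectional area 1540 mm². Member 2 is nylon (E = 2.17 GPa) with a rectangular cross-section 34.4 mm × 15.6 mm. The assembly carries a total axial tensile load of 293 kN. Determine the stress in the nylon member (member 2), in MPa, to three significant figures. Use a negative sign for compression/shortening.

3.39 MPa

A_2 = 536.6 mm².
Equal strain + equilibrium ⇒ each member carries load in proportion to AE: A₁E₁ = 186300000 N, A₂E₂ = 1165000 N, ΣAE = 187500000 N.
σ₂ = P·E₂/ΣAE = 293000·2170/187500000 = 3.391 MPa.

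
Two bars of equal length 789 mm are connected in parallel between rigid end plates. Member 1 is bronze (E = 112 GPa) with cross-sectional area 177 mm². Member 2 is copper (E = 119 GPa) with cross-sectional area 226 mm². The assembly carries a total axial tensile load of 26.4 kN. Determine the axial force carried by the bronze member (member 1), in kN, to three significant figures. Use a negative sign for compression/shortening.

11.2 kN

Equal strain + equilibrium ⇒ each member carries load in proportion to AE: A₁E₁ = 19820000 N, A₂E₂ = 26890000 N, ΣAE = 46720000 N.
F₁ = P·A₁E₁/ΣAE = 26400·19820000/46720000 = 11200 N.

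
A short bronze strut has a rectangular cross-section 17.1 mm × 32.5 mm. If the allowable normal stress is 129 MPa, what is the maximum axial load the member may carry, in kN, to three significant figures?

71.7 kN

A = 555.8 mm².
P_max = σ_allow · A = 129 · 555.8 = 71690 N = 71.69 kN.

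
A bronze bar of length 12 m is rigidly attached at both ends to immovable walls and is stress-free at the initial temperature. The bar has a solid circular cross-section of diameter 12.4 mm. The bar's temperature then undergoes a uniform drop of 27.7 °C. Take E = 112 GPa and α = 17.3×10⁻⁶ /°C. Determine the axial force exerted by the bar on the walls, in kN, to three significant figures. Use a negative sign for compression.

6.48 kN

Free thermal expansion αLΔT = 17.3e-6 · 12000 · -27.7 = -5.751 mm.
The walls impose strain ε = −(-5.751)/12000 = 4.7921e-04; σ = Eε = 112000 · 4.7921e-04 = 53.67 MPa.
Wall reaction R = σ·A = 53.67·120.8 = 6482 N = 6.482 kN.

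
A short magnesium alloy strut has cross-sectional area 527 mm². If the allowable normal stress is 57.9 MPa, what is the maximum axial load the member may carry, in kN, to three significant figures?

P_max = σ_allow · A = 57.9 · 527 = 30510 N = 30.51 kN.

30.5 kN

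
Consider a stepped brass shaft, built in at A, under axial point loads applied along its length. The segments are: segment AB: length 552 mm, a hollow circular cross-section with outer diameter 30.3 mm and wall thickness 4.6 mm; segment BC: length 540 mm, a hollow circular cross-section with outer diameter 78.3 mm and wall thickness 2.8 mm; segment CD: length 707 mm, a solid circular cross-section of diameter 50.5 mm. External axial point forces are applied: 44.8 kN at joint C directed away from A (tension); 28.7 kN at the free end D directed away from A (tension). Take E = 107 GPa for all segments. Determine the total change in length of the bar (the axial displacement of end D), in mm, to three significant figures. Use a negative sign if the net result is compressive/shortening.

1.67 mm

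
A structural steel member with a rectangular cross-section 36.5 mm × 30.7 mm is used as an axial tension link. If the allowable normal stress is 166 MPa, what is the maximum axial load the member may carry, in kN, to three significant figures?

186 kN

A = 1121 mm².
P_max = σ_allow · A = 166 · 1121 = 186000 N = 186 kN.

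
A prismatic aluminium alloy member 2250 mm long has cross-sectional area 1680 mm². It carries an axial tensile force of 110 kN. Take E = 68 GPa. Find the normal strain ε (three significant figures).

9.63e-04

σ = N/A = 65.48 MPa; ε = σ/E = 65.48/68000 = 9.629e-04.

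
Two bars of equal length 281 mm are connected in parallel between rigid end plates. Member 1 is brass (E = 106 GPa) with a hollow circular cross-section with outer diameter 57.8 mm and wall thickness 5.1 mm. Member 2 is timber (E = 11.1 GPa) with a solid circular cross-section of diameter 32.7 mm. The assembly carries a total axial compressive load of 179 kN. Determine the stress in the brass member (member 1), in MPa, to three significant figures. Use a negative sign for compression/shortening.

-192 MPa

A_1 = 844.4 mm².
A_2 = 839.8 mm².
Equal strain + equilibrium ⇒ each member carries load in proportion to AE: A₁E₁ = 89500000 N, A₂E₂ = 9322000 N, ΣAE = 98820000 N.
σ₁ = P·E₁/ΣAE = -179000·106000/98820000 = -192 MPa.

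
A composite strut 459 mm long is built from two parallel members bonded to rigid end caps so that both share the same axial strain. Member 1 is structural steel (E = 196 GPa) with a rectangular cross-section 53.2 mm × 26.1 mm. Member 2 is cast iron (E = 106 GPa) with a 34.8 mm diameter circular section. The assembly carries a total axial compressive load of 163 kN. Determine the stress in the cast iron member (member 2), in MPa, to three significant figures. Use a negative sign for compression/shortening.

A_1 = 1389 mm².
A_2 = 951.1 mm².
Equal strain + equilibrium ⇒ each member carries load in proportion to AE: A₁E₁ = 272100000 N, A₂E₂ = 100800000 N, ΣAE = 373000000 N.
σ₂ = P·E₂/ΣAE = -163000·106000/373000000 = -46.33 MPa.

-46.3 MPa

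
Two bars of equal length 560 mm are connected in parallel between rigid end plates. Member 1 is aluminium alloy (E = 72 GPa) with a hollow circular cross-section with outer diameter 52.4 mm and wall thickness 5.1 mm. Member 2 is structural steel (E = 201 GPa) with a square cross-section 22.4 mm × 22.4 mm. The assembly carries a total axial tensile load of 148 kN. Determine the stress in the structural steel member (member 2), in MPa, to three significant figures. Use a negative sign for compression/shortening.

A_1 = 757.8 mm².
A_2 = 501.8 mm².
Equal strain + equilibrium ⇒ each member carries load in proportion to AE: A₁E₁ = 54560000 N, A₂E₂ = 100900000 N, ΣAE = 155400000 N.
σ₂ = P·E₂/ΣAE = 148000·201000/155400000 = 191.4 MPa.

191 MPa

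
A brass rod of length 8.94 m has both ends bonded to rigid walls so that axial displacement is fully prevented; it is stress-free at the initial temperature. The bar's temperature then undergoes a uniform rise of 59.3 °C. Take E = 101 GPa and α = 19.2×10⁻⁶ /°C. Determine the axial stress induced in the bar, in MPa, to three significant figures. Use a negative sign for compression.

Free thermal expansion αLΔT = 19.2e-6 · 8940 · 59.3 = 10.18 mm.
The walls impose strain ε = −(10.18)/8940 = -1.1386e-03; σ = Eε = 101000 · -1.1386e-03 = -115 MPa.

-115 MPa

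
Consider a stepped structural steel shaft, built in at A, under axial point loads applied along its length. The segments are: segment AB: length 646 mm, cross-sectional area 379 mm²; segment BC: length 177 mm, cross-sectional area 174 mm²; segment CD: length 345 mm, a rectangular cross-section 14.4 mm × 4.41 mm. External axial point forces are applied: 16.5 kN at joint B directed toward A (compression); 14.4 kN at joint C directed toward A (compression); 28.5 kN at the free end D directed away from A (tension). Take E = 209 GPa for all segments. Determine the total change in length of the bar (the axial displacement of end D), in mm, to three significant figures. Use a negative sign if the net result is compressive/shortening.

0.790 mm

Internal axial forces (sectioning from the free end, tension +): N_CD = 28.5 kN, N_BC = 14.1 kN, N_AB = -2.4 kN.
A_CD = 63.5 mm².
δ_AB = -2400·646/(379·209000) = -0.01957 mm
δ_BC = 14100·177/(174·209000) = 0.06863 mm
δ_CD = 28500·345/(63.5·209000) = 0.7408 mm
δ = Σδ_i = 0.7899 mm.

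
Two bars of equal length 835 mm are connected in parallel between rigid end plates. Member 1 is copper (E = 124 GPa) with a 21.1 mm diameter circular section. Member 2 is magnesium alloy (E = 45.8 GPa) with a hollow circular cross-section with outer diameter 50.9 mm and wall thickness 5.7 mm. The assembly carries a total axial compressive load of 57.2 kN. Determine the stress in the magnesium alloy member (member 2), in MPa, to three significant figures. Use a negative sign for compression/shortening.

-32.6 MPa

A_1 = 349.7 mm².
A_2 = 809.4 mm².
Equal strain + equilibrium ⇒ each member carries load in proportion to AE: A₁E₁ = 43360000 N, A₂E₂ = 37070000 N, ΣAE = 80430000 N.
σ₂ = P·E₂/ΣAE = -57200·45800/80430000 = -32.57 MPa.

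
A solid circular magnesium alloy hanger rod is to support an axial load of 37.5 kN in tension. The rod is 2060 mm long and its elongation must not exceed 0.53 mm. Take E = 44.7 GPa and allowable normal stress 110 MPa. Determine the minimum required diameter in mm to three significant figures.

Required area A ≥ P/σ_allow = 37500/110 = 340.9 mm².
For a solid circular section, d ≥ √(4A/π) = 20.83 mm.
Elongation limit: A ≥ PL/(Eδ_allow) = 37500·2060/(44700·0.53) = 3261 mm² ⇒ d ≥ 64.43 mm.
The elongation limit governs.

64.4 mm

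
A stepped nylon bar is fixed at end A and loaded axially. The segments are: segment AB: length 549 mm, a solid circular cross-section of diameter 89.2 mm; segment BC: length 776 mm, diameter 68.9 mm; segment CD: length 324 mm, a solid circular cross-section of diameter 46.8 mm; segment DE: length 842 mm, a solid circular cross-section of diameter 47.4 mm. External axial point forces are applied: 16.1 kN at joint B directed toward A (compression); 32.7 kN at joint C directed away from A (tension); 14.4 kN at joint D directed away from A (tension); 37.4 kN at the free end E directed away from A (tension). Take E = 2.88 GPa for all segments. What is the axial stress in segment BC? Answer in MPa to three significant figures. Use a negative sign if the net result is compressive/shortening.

22.7 MPa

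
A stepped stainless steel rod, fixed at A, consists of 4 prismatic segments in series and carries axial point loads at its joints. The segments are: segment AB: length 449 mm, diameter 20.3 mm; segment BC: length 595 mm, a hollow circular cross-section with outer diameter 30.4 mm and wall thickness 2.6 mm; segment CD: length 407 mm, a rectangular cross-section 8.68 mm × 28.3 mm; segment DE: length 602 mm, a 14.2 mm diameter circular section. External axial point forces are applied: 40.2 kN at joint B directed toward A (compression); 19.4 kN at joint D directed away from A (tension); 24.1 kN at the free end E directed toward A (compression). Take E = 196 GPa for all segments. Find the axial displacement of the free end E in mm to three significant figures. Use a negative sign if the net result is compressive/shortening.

-0.888 mm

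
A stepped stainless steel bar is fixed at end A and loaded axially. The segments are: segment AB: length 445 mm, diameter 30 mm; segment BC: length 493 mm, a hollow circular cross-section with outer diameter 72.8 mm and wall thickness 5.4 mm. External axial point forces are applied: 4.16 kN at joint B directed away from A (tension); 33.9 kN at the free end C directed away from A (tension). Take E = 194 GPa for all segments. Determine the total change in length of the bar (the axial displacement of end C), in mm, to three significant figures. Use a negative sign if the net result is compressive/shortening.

0.199 mm

Internal axial forces (sectioning from the free end, tension +): N_BC = 33.9 kN, N_AB = 38.06 kN.
A_AB = 706.9 mm².
A_BC = 1143 mm².
δ_AB = 38060·445/(706.9·194000) = 0.1235 mm
δ_BC = 33900·493/(1143·194000) = 0.07534 mm
δ = Σδ_i = 0.1989 mm.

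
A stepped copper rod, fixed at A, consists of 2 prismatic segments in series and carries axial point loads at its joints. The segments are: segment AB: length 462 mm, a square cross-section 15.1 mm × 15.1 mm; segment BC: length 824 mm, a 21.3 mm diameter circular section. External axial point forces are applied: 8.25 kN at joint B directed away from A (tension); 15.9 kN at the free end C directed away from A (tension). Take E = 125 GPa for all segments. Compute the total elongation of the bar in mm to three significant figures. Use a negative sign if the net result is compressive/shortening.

Internal axial forces (sectioning from the free end, tension +): N_BC = 15.9 kN, N_AB = 24.15 kN.
A_AB = 228 mm².
A_BC = 356.3 mm².
δ_AB = 24150·462/(228·125000) = 0.3915 mm
δ_BC = 15900·824/(356.3·125000) = 0.2941 mm
δ = Σδ_i = 0.6856 mm.

0.686 mm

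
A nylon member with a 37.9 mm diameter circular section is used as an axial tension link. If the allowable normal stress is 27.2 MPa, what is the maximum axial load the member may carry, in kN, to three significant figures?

30.7 kN

A = 1128 mm².
P_max = σ_allow · A = 27.2 · 1128 = 30690 N = 30.69 kN.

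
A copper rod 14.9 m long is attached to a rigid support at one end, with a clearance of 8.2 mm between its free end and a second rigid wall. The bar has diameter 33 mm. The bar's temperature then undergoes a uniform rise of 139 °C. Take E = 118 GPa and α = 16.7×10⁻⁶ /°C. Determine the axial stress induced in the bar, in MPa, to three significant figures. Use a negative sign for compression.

-209 MPa

Free thermal expansion αLΔT = 16.7e-6 · 14900 · 139 = 34.59 mm.
The walls engage after the gap closes; constrained expansion = 34.59 − 8.2 = 26.39 mm.
The walls impose strain ε = −(26.39)/14900 = -1.7710e-03; σ = Eε = 118000 · -1.7710e-03 = -209 MPa.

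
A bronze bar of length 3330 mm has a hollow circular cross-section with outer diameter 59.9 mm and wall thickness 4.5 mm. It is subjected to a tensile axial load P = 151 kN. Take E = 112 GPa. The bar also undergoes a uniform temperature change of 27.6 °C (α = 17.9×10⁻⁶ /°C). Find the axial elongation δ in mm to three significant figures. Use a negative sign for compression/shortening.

A = 783.2 mm².
δ_mech = NL/(AE) = 151000·3330/(783.2·112000) = 5.732 mm.
δ_thermal = αLΔT = 17.9e-6·3330·27.6 = 1.645 mm.
δ = δ_mech + δ_thermal = 7.377 mm.

7.38 mm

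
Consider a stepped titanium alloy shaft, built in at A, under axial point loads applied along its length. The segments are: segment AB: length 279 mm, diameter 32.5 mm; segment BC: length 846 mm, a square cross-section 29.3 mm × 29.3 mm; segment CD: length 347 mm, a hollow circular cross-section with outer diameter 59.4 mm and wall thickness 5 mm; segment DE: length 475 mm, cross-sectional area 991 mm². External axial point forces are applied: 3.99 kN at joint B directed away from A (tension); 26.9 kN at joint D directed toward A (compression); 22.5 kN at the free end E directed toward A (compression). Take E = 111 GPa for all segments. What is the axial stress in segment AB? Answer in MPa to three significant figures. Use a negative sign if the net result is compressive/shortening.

Internal axial forces (sectioning from the free end, tension +): N_DE = -22.5 kN, N_CD = -49.4 kN, N_BC = -49.4 kN, N_AB = -45.41 kN.
A_AB = 829.6 mm².
σ_AB = N_AB/A_AB = -45410/829.6 = -54.74 MPa.

-54.7 MPa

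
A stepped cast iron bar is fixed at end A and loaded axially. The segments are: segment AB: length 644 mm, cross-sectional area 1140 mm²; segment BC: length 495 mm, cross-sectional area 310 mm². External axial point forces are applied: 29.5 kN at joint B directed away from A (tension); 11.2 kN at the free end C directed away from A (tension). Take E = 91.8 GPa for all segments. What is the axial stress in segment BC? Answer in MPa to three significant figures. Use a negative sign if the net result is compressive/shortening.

36.1 MPa

Internal axial forces (sectioning from the free end, tension +): N_BC = 11.2 kN, N_AB = 40.7 kN.
σ_BC = N_BC/A_BC = 11200/310 = 36.13 MPa.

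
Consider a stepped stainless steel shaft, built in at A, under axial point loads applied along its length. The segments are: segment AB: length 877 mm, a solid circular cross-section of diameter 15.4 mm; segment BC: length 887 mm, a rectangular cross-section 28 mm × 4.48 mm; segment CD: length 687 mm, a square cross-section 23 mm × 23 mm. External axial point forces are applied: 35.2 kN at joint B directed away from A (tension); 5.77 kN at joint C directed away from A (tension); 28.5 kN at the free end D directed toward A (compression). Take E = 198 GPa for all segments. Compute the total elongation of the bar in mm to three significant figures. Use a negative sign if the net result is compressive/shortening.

-0.702 mm

Internal axial forces (sectioning from the free end, tension +): N_CD = -28.5 kN, N_BC = -22.73 kN, N_AB = 12.47 kN.
A_AB = 186.3 mm².
A_BC = 125.4 mm².
A_CD = 529 mm².
δ_AB = 12470·877/(186.3·198000) = 0.2965 mm
δ_BC = -22730·887/(125.4·198000) = -0.8117 mm
δ_CD = -28500·687/(529·198000) = -0.1869 mm
δ = Σδ_i = -0.7021 mm.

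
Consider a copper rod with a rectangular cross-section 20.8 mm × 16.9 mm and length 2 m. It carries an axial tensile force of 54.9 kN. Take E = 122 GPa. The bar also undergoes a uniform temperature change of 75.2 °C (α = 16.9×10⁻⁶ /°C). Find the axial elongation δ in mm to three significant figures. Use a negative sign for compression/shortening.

5.10 mm

A = 351.5 mm².
δ_mech = NL/(AE) = 54900·2000/(351.5·122000) = 2.56 mm.
δ_thermal = αLΔT = 16.9e-6·2000·75.2 = 2.542 mm.
δ = δ_mech + δ_thermal = 5.102 mm.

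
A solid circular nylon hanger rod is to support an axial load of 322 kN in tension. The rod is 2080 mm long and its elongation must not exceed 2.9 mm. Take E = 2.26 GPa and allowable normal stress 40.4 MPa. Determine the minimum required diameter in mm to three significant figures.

Required area A ≥ P/σ_allow = 322000/40.4 = 7970 mm².
For a solid circular section, d ≥ √(4A/π) = 100.7 mm.
Elongation limit: A ≥ PL/(Eδ_allow) = 322000·2080/(2260·2.9) = 102200 mm² ⇒ d ≥ 360.7 mm.
The elongation limit governs.

361 mm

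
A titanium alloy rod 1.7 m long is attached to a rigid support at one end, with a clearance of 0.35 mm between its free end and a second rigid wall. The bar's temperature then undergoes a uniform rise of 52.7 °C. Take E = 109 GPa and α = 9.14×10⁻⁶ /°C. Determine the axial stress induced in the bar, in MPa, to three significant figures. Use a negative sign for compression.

-30.1 MPa

Free thermal expansion αLΔT = 9.14e-6 · 1700 · 52.7 = 0.8189 mm.
The walls engage after the gap closes; constrained expansion = 0.8189 − 0.35 = 0.4689 mm.
The walls impose strain ε = −(0.4689)/1700 = -2.7580e-04; σ = Eε = 109000 · -2.7580e-04 = -30.06 MPa.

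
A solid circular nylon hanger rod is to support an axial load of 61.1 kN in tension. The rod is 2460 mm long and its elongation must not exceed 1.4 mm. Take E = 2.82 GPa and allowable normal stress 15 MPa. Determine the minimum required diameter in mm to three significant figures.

220 mm

Required area A ≥ P/σ_allow = 61100/15 = 4073 mm².
For a solid circular section, d ≥ √(4A/π) = 72.02 mm.
Elongation limit: A ≥ PL/(Eδ_allow) = 61100·2460/(2820·1.4) = 38070 mm² ⇒ d ≥ 220.2 mm.
The elongation limit governs.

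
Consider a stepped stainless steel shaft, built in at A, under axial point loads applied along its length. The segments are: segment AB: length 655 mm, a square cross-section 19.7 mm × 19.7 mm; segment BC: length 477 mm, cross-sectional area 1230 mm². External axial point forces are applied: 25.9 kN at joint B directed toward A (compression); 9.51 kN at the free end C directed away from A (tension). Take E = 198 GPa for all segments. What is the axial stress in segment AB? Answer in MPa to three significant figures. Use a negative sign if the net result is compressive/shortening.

Internal axial forces (sectioning from the free end, tension +): N_BC = 9.51 kN, N_AB = -16.39 kN.
A_AB = 388.1 mm².
σ_AB = N_AB/A_AB = -16390/388.1 = -42.23 MPa.

-42.2 MPa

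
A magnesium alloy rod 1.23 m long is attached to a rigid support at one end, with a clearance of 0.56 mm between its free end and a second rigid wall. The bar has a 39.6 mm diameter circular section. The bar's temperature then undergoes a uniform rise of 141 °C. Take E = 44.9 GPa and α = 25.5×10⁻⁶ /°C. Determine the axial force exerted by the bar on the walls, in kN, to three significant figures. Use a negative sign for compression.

-174 kN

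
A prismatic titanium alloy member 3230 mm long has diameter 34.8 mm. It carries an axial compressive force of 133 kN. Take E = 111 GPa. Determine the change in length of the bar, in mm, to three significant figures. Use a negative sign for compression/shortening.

-4.07 mm

A = 951.1 mm².
δ_mech = NL/(AE) = -133000·3230/(951.1·111000) = -4.069 mm.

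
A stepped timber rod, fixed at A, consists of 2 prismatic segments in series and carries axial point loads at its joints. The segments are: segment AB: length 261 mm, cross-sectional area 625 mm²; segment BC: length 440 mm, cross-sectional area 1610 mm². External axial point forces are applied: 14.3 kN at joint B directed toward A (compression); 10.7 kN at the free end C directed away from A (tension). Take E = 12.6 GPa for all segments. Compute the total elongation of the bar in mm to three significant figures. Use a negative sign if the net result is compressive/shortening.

0.113 mm

Internal axial forces (sectioning from the free end, tension +): N_BC = 10.7 kN, N_AB = -3.6 kN.
δ_AB = -3600·261/(625·12600) = -0.1193 mm
δ_BC = 10700·440/(1610·12600) = 0.2321 mm
δ = Σδ_i = 0.1128 mm.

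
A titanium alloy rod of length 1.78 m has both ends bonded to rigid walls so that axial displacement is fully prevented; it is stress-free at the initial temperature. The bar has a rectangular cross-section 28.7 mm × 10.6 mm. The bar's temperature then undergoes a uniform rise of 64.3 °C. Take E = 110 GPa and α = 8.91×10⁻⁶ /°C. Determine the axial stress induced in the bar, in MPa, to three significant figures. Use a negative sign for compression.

Free thermal expansion αLΔT = 8.91e-6 · 1780 · 64.3 = 1.02 mm.
The walls impose strain ε = −(1.02)/1780 = -5.7291e-04; σ = Eε = 110000 · -5.7291e-04 = -63.02 MPa.

-63.0 MPa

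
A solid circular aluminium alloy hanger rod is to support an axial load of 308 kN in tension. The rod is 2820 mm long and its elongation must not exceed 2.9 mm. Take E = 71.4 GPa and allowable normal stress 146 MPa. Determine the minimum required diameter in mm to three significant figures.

73.1 mm

Required area A ≥ P/σ_allow = 308000/146 = 2110 mm².
For a solid circular section, d ≥ √(4A/π) = 51.83 mm.
Elongation limit: A ≥ PL/(Eδ_allow) = 308000·2820/(71400·2.9) = 4195 mm² ⇒ d ≥ 73.08 mm.
The elongation limit governs.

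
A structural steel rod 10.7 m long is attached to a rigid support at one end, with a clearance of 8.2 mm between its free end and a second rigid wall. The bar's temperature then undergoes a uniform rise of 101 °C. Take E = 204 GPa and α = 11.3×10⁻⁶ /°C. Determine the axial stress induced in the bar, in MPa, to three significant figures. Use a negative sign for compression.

Free thermal expansion αLΔT = 11.3e-6 · 10700 · 101 = 12.21 mm.
The walls engage after the gap closes; constrained expansion = 12.21 − 8.2 = 4.012 mm.
The walls impose strain ε = −(4.012)/10700 = -3.7494e-04; σ = Eε = 204000 · -3.7494e-04 = -76.49 MPa.

-76.5 MPa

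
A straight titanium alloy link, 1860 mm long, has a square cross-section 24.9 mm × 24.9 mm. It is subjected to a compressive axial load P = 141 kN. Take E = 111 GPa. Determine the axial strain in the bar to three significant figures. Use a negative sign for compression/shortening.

-0.00205

A = 620 mm².
σ = N/A = -227.4 MPa; ε = σ/E = -227.4/111000 = -2.049e-03.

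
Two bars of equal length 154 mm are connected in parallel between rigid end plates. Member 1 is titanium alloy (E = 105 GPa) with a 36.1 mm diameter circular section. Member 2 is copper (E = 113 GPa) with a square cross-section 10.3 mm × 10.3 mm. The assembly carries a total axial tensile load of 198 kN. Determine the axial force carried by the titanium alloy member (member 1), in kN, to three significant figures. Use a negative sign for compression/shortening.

178 kN

A_1 = 1024 mm².
A_2 = 106.1 mm².
Equal strain + equilibrium ⇒ each member carries load in proportion to AE: A₁E₁ = 107500000 N, A₂E₂ = 11990000 N, ΣAE = 119500000 N.
F₁ = P·A₁E₁/ΣAE = 198000·107500000/119500000 = 178100 N.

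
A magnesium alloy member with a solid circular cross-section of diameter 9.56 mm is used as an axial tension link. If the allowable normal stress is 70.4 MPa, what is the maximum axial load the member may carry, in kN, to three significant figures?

5.05 kN

A = 71.78 mm².
P_max = σ_allow · A = 70.4 · 71.78 = 5053 N = 5.053 kN.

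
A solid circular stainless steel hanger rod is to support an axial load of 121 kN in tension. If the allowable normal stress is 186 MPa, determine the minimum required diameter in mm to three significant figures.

28.8 mm

Required area A ≥ P/σ_allow = 121000/186 = 650.5 mm².
For a solid circular section, d ≥ √(4A/π) = 28.78 mm.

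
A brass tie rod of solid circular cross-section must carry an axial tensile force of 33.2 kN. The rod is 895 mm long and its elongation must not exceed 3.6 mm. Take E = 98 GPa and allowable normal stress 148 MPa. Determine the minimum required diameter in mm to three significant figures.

Required area A ≥ P/σ_allow = 33200/148 = 224.3 mm².
For a solid circular section, d ≥ √(4A/π) = 16.9 mm.
Elongation limit: A ≥ PL/(Eδ_allow) = 33200·895/(98000·3.6) = 84.22 mm² ⇒ d ≥ 10.36 mm.
The stress limit governs.

16.9 mm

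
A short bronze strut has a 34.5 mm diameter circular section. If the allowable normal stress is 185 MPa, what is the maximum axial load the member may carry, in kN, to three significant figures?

173 kN

A = 934.8 mm².
P_max = σ_allow · A = 185 · 934.8 = 172900 N = 172.9 kN.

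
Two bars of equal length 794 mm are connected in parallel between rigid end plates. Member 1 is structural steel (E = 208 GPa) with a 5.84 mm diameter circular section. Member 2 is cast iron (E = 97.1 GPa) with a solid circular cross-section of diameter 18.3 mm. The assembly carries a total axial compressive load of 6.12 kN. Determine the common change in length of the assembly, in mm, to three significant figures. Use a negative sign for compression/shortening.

-0.156 mm

A_1 = 26.79 mm².
A_2 = 263 mm².
Equal strain + equilibrium ⇒ each member carries load in proportion to AE: A₁E₁ = 5572000 N, A₂E₂ = 25540000 N, ΣAE = 31110000 N.
δ = PL/ΣAE = -6120·794/31110000 = -0.1562 mm.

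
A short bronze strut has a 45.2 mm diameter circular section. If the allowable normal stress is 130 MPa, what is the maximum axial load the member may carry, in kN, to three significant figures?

209 kN

A = 1605 mm².
P_max = σ_allow · A = 130 · 1605 = 208600 N = 208.6 kN.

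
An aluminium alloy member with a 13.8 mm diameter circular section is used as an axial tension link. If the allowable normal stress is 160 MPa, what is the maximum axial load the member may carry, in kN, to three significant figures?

A = 149.6 mm².
P_max = σ_allow · A = 160 · 149.6 = 23930 N = 23.93 kN.

23.9 kN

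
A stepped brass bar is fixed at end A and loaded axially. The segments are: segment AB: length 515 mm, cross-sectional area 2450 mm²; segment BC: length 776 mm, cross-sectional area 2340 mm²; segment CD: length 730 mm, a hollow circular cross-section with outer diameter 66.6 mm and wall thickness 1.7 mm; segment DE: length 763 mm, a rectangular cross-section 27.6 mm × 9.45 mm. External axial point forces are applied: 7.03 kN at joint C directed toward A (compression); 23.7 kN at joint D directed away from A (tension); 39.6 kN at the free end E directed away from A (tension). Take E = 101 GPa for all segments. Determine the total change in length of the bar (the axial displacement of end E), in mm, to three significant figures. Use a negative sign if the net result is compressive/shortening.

Internal axial forces (sectioning from the free end, tension +): N_DE = 39.6 kN, N_CD = 63.3 kN, N_BC = 56.27 kN, N_AB = 56.27 kN.
A_CD = 346.6 mm².
A_DE = 260.8 mm².
δ_AB = 56270·515/(2450·101000) = 0.1171 mm
δ_BC = 56270·776/(2340·101000) = 0.1848 mm
δ_CD = 63300·730/(346.6·101000) = 1.32 mm
δ_DE = 39600·763/(260.8·101000) = 1.147 mm
δ = Σδ_i = 2.769 mm.

2.77 mm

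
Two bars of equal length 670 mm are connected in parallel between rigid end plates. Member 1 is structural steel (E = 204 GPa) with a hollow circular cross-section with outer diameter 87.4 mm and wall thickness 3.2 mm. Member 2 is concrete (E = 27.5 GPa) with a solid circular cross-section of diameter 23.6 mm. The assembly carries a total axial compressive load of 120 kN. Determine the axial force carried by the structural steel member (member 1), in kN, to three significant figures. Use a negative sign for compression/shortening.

A_1 = 846.5 mm².
A_2 = 437.4 mm².
Equal strain + equilibrium ⇒ each member carries load in proportion to AE: A₁E₁ = 172700000 N, A₂E₂ = 12030000 N, ΣAE = 184700000 N.
F₁ = P·A₁E₁/ΣAE = -120000·172700000/184700000 = -112200 N.

-112 kN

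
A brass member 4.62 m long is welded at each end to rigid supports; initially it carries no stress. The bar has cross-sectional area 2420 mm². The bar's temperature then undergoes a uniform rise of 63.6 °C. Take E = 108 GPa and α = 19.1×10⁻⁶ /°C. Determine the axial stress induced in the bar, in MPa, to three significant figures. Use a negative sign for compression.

-131 MPa

Free thermal expansion αLΔT = 19.1e-6 · 4620 · 63.6 = 5.612 mm.
The walls impose strain ε = −(5.612)/4620 = -1.2148e-03; σ = Eε = 108000 · -1.2148e-03 = -131.2 MPa.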